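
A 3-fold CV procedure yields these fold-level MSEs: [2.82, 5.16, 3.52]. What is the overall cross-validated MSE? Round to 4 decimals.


Sum of fold MSEs = 11.5000.
Average = 11.5000 / 3 = 3.8333.

3.8333


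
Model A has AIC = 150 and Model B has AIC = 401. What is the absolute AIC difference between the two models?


|AIC_A - AIC_B| = |150 - 401| = 251.
Model A is preferred (lower AIC).

251


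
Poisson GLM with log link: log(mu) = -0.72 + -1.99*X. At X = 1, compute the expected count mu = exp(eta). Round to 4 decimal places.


eta = -0.72 + -1.99 * 1 = -2.7100.
mu = exp(-2.7100) = 0.0665.

0.0665


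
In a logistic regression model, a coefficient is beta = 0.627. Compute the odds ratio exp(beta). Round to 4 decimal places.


exp(0.627) = 1.8720.
So the odds ratio is 1.8720.

1.8720


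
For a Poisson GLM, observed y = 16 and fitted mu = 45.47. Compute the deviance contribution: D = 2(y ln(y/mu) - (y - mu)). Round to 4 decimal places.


y/mu = 16/45.47 = 0.351880 (approx.), and ln(16/45.47) = -1.044464.
y * ln(y/mu) = 16 * -1.044464 = -16.711424.
y - mu = -29.47.
D = 2 * (-16.711424 - -29.47) = 25.517152, which rounds to 25.5172.

25.5172


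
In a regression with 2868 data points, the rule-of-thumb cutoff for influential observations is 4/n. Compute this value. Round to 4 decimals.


Using the rule of thumb:
Threshold = 4 / 2868 = 0.0014.

0.0014


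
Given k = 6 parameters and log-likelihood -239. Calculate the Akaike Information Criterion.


Compute:
2k = 2*6 = 12.
-2*loglik = -2*(-239) = 478.
AIC = 12 + 478 = 490.

490


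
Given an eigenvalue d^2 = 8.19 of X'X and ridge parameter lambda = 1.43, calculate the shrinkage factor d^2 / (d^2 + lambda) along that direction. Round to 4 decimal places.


Compute the denominator: 8.19 + 1.43 = 9.6200.
Shrinkage factor = 8.19 / 9.6200 = 0.8514.

0.8514


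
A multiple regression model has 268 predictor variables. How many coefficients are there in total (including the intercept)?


Each predictor gets one coefficient, plus one intercept.
Total parameters = 268 + 1 = 269.

269


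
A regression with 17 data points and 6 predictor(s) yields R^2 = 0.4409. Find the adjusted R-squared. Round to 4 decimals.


Adjusted R^2 = 1 - (1 - R^2) * (n-1)/(n-p-1).
(1 - R^2) = 0.5591.
(n-1)/(n-p-1) = 16/10.
(1 - R^2) * (n-1) = 0.5591 * 16 = 8.9456.
Divide by (n-p-1): 8.9456 / 10 = 0.8946.
Adj R^2 = 1 - 0.8946 = 0.1054.

0.1054


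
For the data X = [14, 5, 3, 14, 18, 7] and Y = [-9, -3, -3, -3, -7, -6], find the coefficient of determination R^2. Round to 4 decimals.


Fit the OLS line: b0 = -2.6179, b1 = -0.2507.
SSres = 21.5937.
SStot = 32.8333.
R^2 = 1 - 21.5937/32.8333 = 0.3423.

0.3423


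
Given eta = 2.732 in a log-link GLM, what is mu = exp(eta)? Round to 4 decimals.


The inverse log link gives:
mu = exp(2.732) = 15.3636.

15.3636


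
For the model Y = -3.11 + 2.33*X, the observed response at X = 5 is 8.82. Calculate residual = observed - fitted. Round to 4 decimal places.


Compute yhat = -3.11 + (2.33)(5) = 8.5400.
Residual = actual - predicted = 8.82 - 8.5400 = 0.2800.

0.2800


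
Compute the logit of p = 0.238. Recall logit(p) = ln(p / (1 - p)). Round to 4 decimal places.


The odds are p/(1-p) = 0.238 / 0.762 = 0.3123.
logit(p) = ln(0.3123) = -1.1637.

-1.1637


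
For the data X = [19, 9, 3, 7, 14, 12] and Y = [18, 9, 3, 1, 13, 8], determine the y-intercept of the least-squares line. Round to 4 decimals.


Compute b1 = 1.0318 from the OLS formula.
With xbar = 10.6667 and ybar = 8.6667, the intercept is:
b0 = 8.6667 - 1.0318 * 10.6667 = -2.3390.

-2.3390


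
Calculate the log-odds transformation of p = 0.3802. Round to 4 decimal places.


Compute the odds: 0.3802/0.6198 = 0.6134.
Take the natural log: ln(0.6134) = -0.4887.

-0.4887


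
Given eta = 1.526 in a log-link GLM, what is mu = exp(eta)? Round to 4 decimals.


The inverse log link gives:
mu = exp(1.526) = 4.5997.

4.5997


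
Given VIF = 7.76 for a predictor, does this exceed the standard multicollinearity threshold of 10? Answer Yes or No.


Check: VIF = 7.76 vs threshold = 10.
Since 7.76 < 10, the answer is No.

No


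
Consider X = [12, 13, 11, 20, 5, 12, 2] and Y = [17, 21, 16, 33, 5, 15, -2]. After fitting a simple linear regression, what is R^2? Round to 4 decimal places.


The fitted line is Y = -5.4881 + 1.9122*X.
SSres = 10.1468, SStot = 754.0000.
R^2 = 1 - SSres/SStot = 0.9865.

0.9865


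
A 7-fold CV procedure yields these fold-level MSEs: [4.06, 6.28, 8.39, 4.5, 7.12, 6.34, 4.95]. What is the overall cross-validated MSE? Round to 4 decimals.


Sum of fold MSEs = 41.6400.
Average = 41.6400 / 7 = 5.9486.

5.9486


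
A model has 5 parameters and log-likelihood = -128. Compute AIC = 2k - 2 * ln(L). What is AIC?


AIC = 2*5 - 2*(-128).
= 10 + 256 = 266.

266


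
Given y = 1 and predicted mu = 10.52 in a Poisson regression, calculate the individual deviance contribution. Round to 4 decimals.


Compute y*ln(y/mu) = 1*ln(1/10.52) = 1*-2.353278 = -2.353278.
y - mu = -9.52.
D = 2*(-2.353278 - (-9.52)) = 14.333444, which rounds to 14.3334.

14.3334


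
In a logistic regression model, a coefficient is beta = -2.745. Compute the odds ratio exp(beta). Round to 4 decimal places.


exp(-2.745) = 0.0642.
So the odds ratio is 0.0642.

0.0642


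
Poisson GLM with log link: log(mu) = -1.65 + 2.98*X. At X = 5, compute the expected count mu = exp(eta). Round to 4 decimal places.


Compute eta = -1.65 + 2.98 * 5 = 13.2500.
Apply inverse link: mu = e^13.2500 = 568070.0400.

568070.0400


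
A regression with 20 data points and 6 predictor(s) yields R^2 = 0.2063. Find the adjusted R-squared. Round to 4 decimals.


Plug in: Adj R^2 = 1 - (1 - 0.2063) * 19/13.
= 1 - 0.7937 * 19/13
= 1 - 15.0803 / 13
= 1 - 1.1600 = -0.1600.

-0.1600


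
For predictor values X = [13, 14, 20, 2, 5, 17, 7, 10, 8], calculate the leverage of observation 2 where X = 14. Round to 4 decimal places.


n = 9, xbar = 10.6667.
SXX = sum((xi - xbar)^2) = 272.0000.
h = 1/9 + (14 - 10.6667)^2 / 272.0000 = 0.1520.

0.1520


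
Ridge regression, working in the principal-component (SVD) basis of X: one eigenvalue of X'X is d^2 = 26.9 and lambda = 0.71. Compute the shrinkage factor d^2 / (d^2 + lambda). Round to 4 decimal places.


Denominator = d^2 + lambda = 26.9 + 0.71 = 27.6100.
Shrinkage = 26.9 / 27.6100 = 0.9743.

0.9743


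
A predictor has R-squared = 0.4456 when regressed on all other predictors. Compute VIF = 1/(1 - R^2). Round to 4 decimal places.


VIF = 1 / (1 - 0.4456).
= 1 / 0.5544 = 1.8038.

1.8038


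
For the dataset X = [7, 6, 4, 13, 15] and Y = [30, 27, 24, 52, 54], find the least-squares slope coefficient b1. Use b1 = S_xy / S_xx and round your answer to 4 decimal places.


First compute the means: xbar = 9.0000, ybar = 37.4000.
Then S_xx = sum((xi - xbar)^2) = 90.0000.
S_xy = sum((xi - xbar)(yi - ybar)) = 271.0000.
b1 = S_xy / S_xx = 271.0000 / 90.0000 = 3.0111.

3.0111


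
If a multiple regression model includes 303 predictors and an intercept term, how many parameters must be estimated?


Each predictor gets one coefficient, plus one intercept.
Total parameters = 303 + 1 = 304.

304


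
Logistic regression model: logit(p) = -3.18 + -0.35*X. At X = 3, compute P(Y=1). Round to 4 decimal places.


z = -3.18 + -0.35 * 3 = -4.2300.
Sigmoid: P = 1 / (1 + exp(4.2300)) = 0.0143.

0.0143


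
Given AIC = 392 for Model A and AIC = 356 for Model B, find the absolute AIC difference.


|AIC_A - AIC_B| = |392 - 356| = 36.
Model B is preferred (lower AIC).

36


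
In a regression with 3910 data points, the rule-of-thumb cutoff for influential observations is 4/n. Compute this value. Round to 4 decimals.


Using the rule of thumb:
Threshold = 4 / 3910 = 0.0010.

0.0010


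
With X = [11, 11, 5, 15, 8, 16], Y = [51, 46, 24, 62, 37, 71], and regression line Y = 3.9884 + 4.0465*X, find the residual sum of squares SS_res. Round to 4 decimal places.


Compute predicted values, then residuals = yi - yhat_i.
Residuals: [2.5001, -2.4999, -0.2209, -2.6859, 0.6396, 2.2676].
SSres = sum(residual^2) = 25.3140.

25.3140


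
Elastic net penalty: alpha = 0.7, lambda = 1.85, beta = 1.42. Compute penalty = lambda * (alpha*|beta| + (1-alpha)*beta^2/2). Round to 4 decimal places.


L1 component = 0.7 * |1.42| = 0.9940.
L2 component = 0.3 * 1.42^2 / 2 = 0.3025.
Penalty = 1.85 * (0.9940 + 0.3025) = 1.85 * 1.2965 = 2.3985.

2.3985


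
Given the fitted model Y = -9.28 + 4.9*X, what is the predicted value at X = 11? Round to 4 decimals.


Substitute X = 11 into the equation:
Y = -9.28 + 4.9 * 11 = -9.28 + 53.9000 = 44.6200.

44.6200


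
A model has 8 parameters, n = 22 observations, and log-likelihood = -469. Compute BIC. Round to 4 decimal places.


Compute k*ln(n) = 8*ln(22) = 8*3.091042 = 24.728336.
Then -2*loglik = 938.
BIC = 24.728336 + 938 = 962.728336, which rounds to 962.7283.

962.7283


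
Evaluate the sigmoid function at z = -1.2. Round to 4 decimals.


First, exp(1.2000) = 3.3201.
Then sigma(z) = 1/(1 + 3.3201) = 0.2315.

0.2315


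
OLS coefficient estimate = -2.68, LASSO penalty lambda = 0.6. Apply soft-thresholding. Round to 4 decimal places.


Check: |-2.68| = 2.68 vs lambda = 0.6.
Since |beta| > lambda, coefficient = sign(beta)*(|beta| - lambda) = -2.0800.
Soft-thresholded coefficient = -2.0800.

-2.0800


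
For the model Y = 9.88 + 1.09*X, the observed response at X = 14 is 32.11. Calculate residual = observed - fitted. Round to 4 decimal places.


Compute yhat = 9.88 + (1.09)(14) = 25.1400.
Residual = actual - predicted = 32.11 - 25.1400 = 6.9700.

6.9700


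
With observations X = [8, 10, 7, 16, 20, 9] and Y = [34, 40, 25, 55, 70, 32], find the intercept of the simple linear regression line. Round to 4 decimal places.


The slope is b1 = 3.2125.
Sample means are xbar = 11.6667 and ybar = 42.6667.
Intercept: b0 = 42.6667 - (3.2125)(11.6667) = 5.1875.

5.1875


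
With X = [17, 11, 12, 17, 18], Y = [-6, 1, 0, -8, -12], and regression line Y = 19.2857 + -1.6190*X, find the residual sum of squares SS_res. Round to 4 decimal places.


Compute predicted values, then residuals = yi - yhat_i.
Residuals: [2.2373, -0.4767, 0.1423, 0.2373, -2.1437].
SSres = sum(residual^2) = 9.9048.

9.9048


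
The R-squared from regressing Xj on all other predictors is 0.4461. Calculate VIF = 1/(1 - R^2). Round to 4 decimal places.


VIF = 1 / (1 - 0.4461).
= 1 / 0.5539 = 1.8054.

1.8054


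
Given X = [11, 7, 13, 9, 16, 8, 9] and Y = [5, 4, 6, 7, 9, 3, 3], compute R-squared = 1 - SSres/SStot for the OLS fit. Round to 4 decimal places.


After computing the OLS fit (b0=-0.5024, b1=0.5550):
SSres = 11.0335, SStot = 29.4286.
R^2 = 1 - 11.0335/29.4286 = 0.6251.

0.6251


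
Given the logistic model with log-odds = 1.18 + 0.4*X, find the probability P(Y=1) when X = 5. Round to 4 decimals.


Linear predictor: z = 1.18 + 0.4 * 5 = 3.1800.
P = 1/(1 + exp(-3.1800)) = 1/(1 + 0.0416) = 0.9601.

0.9601


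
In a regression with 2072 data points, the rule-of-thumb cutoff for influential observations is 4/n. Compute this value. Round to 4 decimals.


The threshold is 4/n.
4/2072 = 0.0019.

0.0019


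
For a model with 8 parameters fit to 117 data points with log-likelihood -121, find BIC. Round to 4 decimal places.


Compute k*ln(n) = 8*ln(117) = 8*4.762174 = 38.097392.
Then -2*loglik = 242.
BIC = 38.097392 + 242 = 280.097392, which rounds to 280.0974.

280.0974


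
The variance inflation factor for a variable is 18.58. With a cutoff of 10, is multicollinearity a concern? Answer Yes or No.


Check: VIF = 18.58 vs threshold = 10.
Since 18.58 >= 10, the answer is Yes.

Yes


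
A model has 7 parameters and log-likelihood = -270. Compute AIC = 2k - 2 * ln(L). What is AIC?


AIC = 2k - 2*loglik = 2(7) - 2(-270).
= 14 + 540 = 554.

554


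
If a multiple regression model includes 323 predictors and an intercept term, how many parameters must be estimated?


Total coefficients = number of predictors + 1 (for the intercept).
= 323 + 1 = 324.

324


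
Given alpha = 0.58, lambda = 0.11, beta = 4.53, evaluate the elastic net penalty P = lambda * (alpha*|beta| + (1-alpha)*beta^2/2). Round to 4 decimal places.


alpha * |beta| = 0.58 * 4.53 = 2.6274.
(1-alpha) * beta^2/2 = 0.42 * 20.5209/2 = 4.3094.
Total = 0.11 * (2.6274 + 4.3094) = 0.7630.

0.7630


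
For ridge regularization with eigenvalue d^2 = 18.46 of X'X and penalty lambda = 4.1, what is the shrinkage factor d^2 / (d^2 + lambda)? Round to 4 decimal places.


d^2 + lambda = 18.46 + 4.1 = 22.5600.
Shrinkage factor = 18.46/22.5600 = 0.8183.

0.8183


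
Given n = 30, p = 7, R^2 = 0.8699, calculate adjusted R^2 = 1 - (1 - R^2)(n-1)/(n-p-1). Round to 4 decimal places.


Plug in: Adj R^2 = 1 - (1 - 0.8699) * 29/22.
= 1 - 0.1301 * 29/22
= 1 - 3.7729 / 22
= 1 - 0.1715 = 0.8285.

0.8285


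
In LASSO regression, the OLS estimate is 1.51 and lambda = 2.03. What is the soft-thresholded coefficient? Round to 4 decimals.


Absolute value: |1.51| = 1.51.
Compare to lambda = 2.03.
Since |beta| <= lambda, the coefficient is set to 0.

0.0000


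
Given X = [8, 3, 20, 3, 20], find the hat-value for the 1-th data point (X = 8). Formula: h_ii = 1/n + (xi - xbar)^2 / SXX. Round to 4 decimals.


Mean of X: xbar = 10.8000.
SXX = 298.8000.
For X = 8: h = 1/5 + (8 - 10.8000)^2/298.8000 = 0.2262.

0.2262


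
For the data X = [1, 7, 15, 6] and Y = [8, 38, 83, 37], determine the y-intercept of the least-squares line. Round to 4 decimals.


The slope is b1 = 5.3350.
Sample means are xbar = 7.2500 and ybar = 41.5000.
Intercept: b0 = 41.5000 - (5.3350)(7.2500) = 2.8213.

2.8213


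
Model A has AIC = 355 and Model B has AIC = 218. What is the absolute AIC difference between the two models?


Compute |355 - 218| = 137.
Model B has the smaller AIC.

137


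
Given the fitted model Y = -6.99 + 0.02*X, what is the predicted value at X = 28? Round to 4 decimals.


Plug X = 28 into Y = -6.99 + 0.02*X:
Y = -6.99 + 0.5600 = -6.4300.

-6.4300


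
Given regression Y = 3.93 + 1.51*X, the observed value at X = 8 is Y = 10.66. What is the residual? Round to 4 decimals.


Fitted value at X = 8 is yhat = 3.93 + 1.51*8 = 16.0100.
Residual = 10.66 - 16.0100 = -5.3500.

-5.3500


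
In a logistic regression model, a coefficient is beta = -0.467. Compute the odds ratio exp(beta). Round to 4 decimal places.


exp(-0.467) = 0.6269.
So the odds ratio is 0.6269.

0.6269


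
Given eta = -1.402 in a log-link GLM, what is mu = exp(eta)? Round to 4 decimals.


Apply the inverse link:
mu = e^-1.402 = 0.2461.

0.2461


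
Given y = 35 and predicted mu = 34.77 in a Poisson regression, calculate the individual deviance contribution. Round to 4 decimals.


First: ln(35/34.77) = 0.006593.
Then: 35 * 0.006593 = 0.230755.
y - mu = 35 - 34.77 = 0.23.
D = 2(0.230755 - 0.23) = 0.001510, which rounds to 0.0015.

0.0015


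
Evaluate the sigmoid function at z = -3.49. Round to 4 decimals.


First, exp(3.4900) = 32.7859.
Then sigma(z) = 1/(1 + 32.7859) = 0.0296.

0.0296


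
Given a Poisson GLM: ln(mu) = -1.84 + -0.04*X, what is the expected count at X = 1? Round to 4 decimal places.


Linear predictor: eta = -1.84 + (-0.04)(1) = -1.8800.
Expected count: mu = exp(-1.8800) = 0.1526.

0.1526


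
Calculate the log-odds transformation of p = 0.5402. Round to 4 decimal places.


Compute the odds: 0.5402/0.4598 = 1.1749.
Take the natural log: ln(1.1749) = 0.1611.

0.1611


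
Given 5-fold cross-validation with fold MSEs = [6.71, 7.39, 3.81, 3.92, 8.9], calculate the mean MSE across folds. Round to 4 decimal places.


Add all fold MSEs: 30.7300.
Divide by k = 5: 30.7300/5 = 6.1460.

6.1460


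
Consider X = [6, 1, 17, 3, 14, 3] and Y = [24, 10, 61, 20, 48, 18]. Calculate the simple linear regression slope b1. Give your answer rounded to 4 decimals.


Calculate xbar = 7.3333, ybar = 30.1667.
S_xx = 217.3333, S_xy = 649.6667.
Using b1 = S_xy / S_xx = 649.6667 / 217.3333, we get b1 = 2.9893.

2.9893


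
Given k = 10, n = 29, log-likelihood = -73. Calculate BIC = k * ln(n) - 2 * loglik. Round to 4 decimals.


ln(29) = 3.367296.
k * ln(n) = 10 * 3.367296 = 33.672960.
-2L = 146.
BIC = 33.672960 + 146 = 179.672960, which rounds to 179.6730.

179.6730


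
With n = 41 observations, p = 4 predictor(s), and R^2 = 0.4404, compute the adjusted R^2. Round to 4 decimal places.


Plug in: Adj R^2 = 1 - (1 - 0.4404) * 40/36.
= 1 - 0.5596 * 40/36
= 1 - 22.3840 / 36
= 1 - 0.6218 = 0.3782.

0.3782


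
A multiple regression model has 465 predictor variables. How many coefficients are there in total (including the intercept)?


Total coefficients = number of predictors + 1 (for the intercept).
= 465 + 1 = 466.

466


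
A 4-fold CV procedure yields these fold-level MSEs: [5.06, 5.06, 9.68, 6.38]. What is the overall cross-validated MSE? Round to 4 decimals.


Add all fold MSEs: 26.1800.
Divide by k = 4: 26.1800/4 = 6.5450.

6.5450


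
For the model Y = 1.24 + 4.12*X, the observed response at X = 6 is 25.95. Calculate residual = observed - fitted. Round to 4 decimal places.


Compute yhat = 1.24 + (4.12)(6) = 25.9600.
Residual = actual - predicted = 25.95 - 25.9600 = -0.0100.

-0.0100


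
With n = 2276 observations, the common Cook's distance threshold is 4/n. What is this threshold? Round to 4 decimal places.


Using the rule of thumb:
Threshold = 4 / 2276 = 0.0018.

0.0018


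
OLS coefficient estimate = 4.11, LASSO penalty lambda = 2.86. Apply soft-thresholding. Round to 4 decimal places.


Absolute value: |4.11| = 4.11.
Compare to lambda = 2.86.
Since |beta| > lambda, coefficient = sign(beta)*(|beta| - lambda) = 1.2500.

1.2500


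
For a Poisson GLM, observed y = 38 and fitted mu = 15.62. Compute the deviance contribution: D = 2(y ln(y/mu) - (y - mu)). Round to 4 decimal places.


Compute y*ln(y/mu) = 38*ln(38/15.62) = 38*0.889034 = 33.783292.
y - mu = 22.38.
D = 2*(33.783292 - (22.38)) = 22.806584, which rounds to 22.8066.

22.8066


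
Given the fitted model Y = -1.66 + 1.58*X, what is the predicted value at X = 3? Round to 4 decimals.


Plug X = 3 into Y = -1.66 + 1.58*X:
Y = -1.66 + 4.7400 = 3.0800.

3.0800


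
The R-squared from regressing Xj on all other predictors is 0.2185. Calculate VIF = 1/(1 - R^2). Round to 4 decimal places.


VIF = 1 / (1 - 0.2185).
= 1 / 0.7815 = 1.2796.

1.2796


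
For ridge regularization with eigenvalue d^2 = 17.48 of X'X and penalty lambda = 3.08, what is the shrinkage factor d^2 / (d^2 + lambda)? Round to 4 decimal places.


Denominator = d^2 + lambda = 17.48 + 3.08 = 20.5600.
Shrinkage = 17.48 / 20.5600 = 0.8502.

0.8502


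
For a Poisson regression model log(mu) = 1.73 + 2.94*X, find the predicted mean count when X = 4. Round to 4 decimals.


Compute eta = 1.73 + 2.94 * 4 = 13.4900.
Apply inverse link: mu = e^13.4900 = 722158.5557.

722158.5557


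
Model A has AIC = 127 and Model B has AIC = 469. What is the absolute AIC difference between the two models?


Absolute difference = |127 - 469| = 342.
The model with lower AIC (A) is preferred.

342


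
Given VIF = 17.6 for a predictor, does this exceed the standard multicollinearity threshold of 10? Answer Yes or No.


Check: VIF = 17.6 vs threshold = 10.
Since 17.6 >= 10, the answer is Yes.

Yes


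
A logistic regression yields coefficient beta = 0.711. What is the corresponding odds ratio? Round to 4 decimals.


Odds ratio = exp(beta) = exp(0.711).
= 2.0360.

2.0360


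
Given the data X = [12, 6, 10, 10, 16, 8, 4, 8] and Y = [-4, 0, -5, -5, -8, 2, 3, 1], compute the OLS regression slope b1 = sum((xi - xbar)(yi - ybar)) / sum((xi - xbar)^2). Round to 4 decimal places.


The sample means are xbar = 9.2500 and ybar = -2.0000.
Compute S_xx = 95.5000 and S_xy = -92.0000.
Slope b1 = S_xy / S_xx = -92.0000 / 95.5000 = -0.9634.

-0.9634


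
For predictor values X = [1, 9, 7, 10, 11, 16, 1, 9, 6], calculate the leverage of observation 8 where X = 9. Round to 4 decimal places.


n = 9, xbar = 7.7778.
SXX = sum((xi - xbar)^2) = 181.5556.
h = 1/9 + (9 - 7.7778)^2 / 181.5556 = 0.1193.

0.1193


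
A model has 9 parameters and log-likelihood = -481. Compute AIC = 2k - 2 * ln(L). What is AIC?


Compute:
2k = 2*9 = 18.
-2*loglik = -2*(-481) = 962.
AIC = 18 + 962 = 980.

980


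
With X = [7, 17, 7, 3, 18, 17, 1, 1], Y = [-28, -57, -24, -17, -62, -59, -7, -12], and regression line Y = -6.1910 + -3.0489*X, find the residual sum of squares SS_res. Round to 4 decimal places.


For each point, residual = actual - predicted.
Residuals: [-0.4667, 1.0223, 3.5333, -1.6623, -0.9288, -0.9777, 2.2399, -2.7601].
Sum of squared residuals = 30.9642.

30.9642


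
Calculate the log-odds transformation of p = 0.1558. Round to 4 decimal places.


1 - p = 0.8442.
p/(1-p) = 0.1846.
logit = ln(0.1846) = -1.6898.

-1.6898


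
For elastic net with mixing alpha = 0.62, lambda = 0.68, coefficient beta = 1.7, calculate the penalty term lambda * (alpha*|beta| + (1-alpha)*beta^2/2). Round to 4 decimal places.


Compute:
L1 = 0.62 * 1.7 = 1.0540.
L2 = 0.38 * 1.7^2 / 2 = 0.5491.
Penalty = 0.68 * (1.0540 + 0.5491) = 1.0901.

1.0901


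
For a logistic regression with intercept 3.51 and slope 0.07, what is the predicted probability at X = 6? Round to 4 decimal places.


Linear predictor: z = 3.51 + 0.07 * 6 = 3.9300.
P = 1/(1 + exp(-3.9300)) = 1/(1 + 0.0196) = 0.9807.

0.9807


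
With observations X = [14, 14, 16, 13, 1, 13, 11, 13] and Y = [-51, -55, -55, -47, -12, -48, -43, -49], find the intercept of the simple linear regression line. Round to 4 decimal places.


Compute b1 = -2.9958 from the OLS formula.
With xbar = 11.8750 and ybar = -45.0000, the intercept is:
b0 = -45.0000 - -2.9958 * 11.8750 = -9.4249.

-9.4249


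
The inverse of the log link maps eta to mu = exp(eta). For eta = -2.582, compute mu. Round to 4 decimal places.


Apply the inverse link:
mu = e^-2.582 = 0.0756.

0.0756


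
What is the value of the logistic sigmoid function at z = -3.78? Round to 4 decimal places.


First, exp(3.7800) = 43.8160.
Then sigma(z) = 1/(1 + 43.8160) = 0.0223.

0.0223


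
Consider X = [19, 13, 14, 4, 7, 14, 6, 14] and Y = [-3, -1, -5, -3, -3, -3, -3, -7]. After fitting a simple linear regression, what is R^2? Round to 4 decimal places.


After computing the OLS fit (b0=-2.7267, b1=-0.0680):
SSres = 21.1502, SStot = 22.0000.
R^2 = 1 - 21.1502/22.0000 = 0.0386.

0.0386


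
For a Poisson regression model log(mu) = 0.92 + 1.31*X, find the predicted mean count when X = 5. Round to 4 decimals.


Linear predictor: eta = 0.92 + (1.31)(5) = 7.4700.
Expected count: mu = exp(7.4700) = 1754.6067.

1754.6067


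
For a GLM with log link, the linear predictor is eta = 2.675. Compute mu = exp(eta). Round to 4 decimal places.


mu = exp(eta) = exp(2.675).
= 14.5123.

14.5123


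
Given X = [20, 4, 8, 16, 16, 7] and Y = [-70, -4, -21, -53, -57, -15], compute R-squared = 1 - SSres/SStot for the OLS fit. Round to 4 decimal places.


After computing the OLS fit (b0=13.1610, b1=-4.2108):
SSres = 12.4100, SStot = 3573.3333.
R^2 = 1 - 12.4100/3573.3333 = 0.9965.

0.9965


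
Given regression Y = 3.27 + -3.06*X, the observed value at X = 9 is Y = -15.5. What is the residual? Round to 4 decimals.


Fitted value at X = 9 is yhat = 3.27 + -3.06*9 = -24.2700.
Residual = -15.5 - -24.2700 = 8.7700.

8.7700


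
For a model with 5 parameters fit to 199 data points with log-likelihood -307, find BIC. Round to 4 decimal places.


k * ln(n) = 5 * ln(199) = 5 * 5.293305 = 26.466525.
-2 * loglik = -2 * (-307) = 614.
BIC = 26.466525 + 614 = 640.466525, which rounds to 640.4665.

640.4665


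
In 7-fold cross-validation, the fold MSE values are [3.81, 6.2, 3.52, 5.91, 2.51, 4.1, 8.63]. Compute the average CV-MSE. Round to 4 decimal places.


Total MSE across folds = 34.6800.
CV-MSE = 34.6800/7 = 4.9543.

4.9543


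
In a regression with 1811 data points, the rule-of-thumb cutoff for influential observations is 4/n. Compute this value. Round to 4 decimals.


The threshold is 4/n.
4/1811 = 0.0022.

0.0022


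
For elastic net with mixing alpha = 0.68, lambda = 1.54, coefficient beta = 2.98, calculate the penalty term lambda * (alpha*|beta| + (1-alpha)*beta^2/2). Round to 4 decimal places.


Compute:
L1 = 0.68 * 2.98 = 2.0264.
L2 = 0.32 * 2.98^2 / 2 = 1.4209.
Penalty = 1.54 * (2.0264 + 1.4209) = 5.3088.

5.3088


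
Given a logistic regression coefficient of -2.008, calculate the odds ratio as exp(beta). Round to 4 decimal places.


The odds ratio is computed as:
OR = e^(-2.008) = 0.1343.

0.1343


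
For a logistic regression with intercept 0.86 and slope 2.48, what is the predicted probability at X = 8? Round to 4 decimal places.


Compute z = 0.86 + (2.48)(8) = 20.7000.
exp(-z) = 0.0000.
P = 1/(1 + 0.0000) = 1.0000.

1.0000


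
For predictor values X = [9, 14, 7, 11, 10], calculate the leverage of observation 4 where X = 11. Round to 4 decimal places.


Compute xbar = 10.2000 with n = 5 observations.
SXX = 26.8000.
Leverage = 1/5 + (11 - 10.2000)^2/26.8000 = 0.2239.

0.2239


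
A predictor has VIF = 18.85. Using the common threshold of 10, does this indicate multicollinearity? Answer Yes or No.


The threshold is 10.
VIF = 18.85 is >= 10.
Multicollinearity indication: Yes.

Yes


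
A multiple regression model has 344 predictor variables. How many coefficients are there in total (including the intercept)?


Total coefficients = number of predictors + 1 (for the intercept).
= 344 + 1 = 345.

345


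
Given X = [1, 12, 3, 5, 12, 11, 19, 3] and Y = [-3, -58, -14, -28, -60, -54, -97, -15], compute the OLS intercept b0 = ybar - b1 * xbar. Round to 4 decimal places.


First find the slope: b1 = -5.0788.
Means: xbar = 8.2500, ybar = -41.1250.
b0 = ybar - b1 * xbar = -41.1250 - -5.0788 * 8.2500 = 0.7755.

0.7755


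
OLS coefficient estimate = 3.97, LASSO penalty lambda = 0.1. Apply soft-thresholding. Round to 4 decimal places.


Check: |3.97| = 3.97 vs lambda = 0.1.
Since |beta| > lambda, coefficient = sign(beta)*(|beta| - lambda) = 3.8700.
Soft-thresholded coefficient = 3.8700.

3.8700


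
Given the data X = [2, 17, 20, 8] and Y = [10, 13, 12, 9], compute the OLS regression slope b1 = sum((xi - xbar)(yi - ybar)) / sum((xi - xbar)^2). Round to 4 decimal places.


Calculate xbar = 11.7500, ybar = 11.0000.
S_xx = 204.7500, S_xy = 36.0000.
Using b1 = S_xy / S_xx = 36.0000 / 204.7500, we get b1 = 0.1758.

0.1758


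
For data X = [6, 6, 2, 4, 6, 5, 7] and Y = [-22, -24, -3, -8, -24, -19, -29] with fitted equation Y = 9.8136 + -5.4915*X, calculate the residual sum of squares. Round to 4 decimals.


Compute predicted values, then residuals = yi - yhat_i.
Residuals: [1.1354, -0.8646, -1.8306, 4.1524, -0.8646, -1.3561, -0.3731].
SSres = sum(residual^2) = 25.3559.

25.3559


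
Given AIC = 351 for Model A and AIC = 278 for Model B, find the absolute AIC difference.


Compute |351 - 278| = 73.
Model B has the smaller AIC.

73


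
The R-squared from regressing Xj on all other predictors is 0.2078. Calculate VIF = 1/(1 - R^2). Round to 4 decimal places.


Using VIF = 1/(1 - R^2_j):
1 - 0.2078 = 0.7922.
VIF = 1.2623.

1.2623


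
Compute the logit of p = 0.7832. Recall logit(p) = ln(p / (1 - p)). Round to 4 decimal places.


1 - p = 0.2168.
p/(1-p) = 3.6125.
logit = ln(3.6125) = 1.2844.

1.2844


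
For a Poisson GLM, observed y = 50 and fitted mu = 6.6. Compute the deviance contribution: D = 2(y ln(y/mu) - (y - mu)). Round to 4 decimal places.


Compute y*ln(y/mu) = 50*ln(50/6.6) = 50*2.024953 = 101.247650.
y - mu = 43.4.
D = 2*(101.247650 - (43.4)) = 115.695300, which rounds to 115.6953.

115.6953


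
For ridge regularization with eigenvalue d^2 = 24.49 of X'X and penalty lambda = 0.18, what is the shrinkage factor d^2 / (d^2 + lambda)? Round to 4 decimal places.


Compute the denominator: 24.49 + 0.18 = 24.6700.
Shrinkage factor = 24.49 / 24.6700 = 0.9927.

0.9927


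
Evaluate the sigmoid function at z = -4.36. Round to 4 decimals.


Compute exp(4.3600) = 78.2571.
Sigmoid = 1 / (1 + 78.2571) = 1 / 79.2571 = 0.0126.

0.0126


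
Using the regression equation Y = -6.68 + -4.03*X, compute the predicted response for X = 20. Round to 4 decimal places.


Predicted value:
Y = -6.68 + (-4.03)(20) = -6.68 + -80.6000 = -87.2800.

-87.2800


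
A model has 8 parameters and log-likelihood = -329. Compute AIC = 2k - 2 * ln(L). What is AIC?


AIC = 2*8 - 2*(-329).
= 16 + 658 = 674.

674


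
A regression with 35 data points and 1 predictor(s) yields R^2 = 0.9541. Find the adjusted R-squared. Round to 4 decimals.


Plug in: Adj R^2 = 1 - (1 - 0.9541) * 34/33.
= 1 - 0.0459 * 34/33
= 1 - 1.5606 / 33
= 1 - 0.0473 = 0.9527.

0.9527


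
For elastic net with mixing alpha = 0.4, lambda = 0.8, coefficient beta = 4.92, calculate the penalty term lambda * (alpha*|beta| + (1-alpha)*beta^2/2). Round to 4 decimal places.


Compute:
L1 = 0.4 * 4.92 = 1.9680.
L2 = 0.6 * 4.92^2 / 2 = 7.2619.
Penalty = 0.8 * (1.9680 + 7.2619) = 7.3839.

7.3839


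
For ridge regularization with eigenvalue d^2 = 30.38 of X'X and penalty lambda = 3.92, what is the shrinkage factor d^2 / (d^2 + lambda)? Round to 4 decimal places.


Denominator = d^2 + lambda = 30.38 + 3.92 = 34.3000.
Shrinkage = 30.38 / 34.3000 = 0.8857.

0.8857


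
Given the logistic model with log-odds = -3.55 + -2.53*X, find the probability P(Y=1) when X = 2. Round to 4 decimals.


z = -3.55 + -2.53 * 2 = -8.6100.
Sigmoid: P = 1 / (1 + exp(8.6100)) = 0.0002.

0.0002


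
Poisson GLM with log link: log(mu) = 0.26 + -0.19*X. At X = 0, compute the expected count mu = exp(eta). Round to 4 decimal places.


eta = 0.26 + -0.19 * 0 = 0.2600.
mu = exp(0.2600) = 1.2969.

1.2969


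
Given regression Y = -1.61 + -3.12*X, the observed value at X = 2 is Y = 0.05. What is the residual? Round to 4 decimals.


Compute yhat = -1.61 + (-3.12)(2) = -7.8500.
Residual = actual - predicted = 0.05 - -7.8500 = 7.9000.

7.9000


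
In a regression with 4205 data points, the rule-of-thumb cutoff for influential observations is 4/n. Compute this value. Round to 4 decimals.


Using the rule of thumb:
Threshold = 4 / 4205 = 0.0010.

0.0010


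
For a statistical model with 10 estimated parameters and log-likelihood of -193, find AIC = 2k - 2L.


AIC = 2k - 2*loglik = 2(10) - 2(-193).
= 20 + 386 = 406.

406


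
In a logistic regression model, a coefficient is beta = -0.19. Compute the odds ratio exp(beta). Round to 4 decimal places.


exp(-0.19) = 0.8270.
So the odds ratio is 0.8270.

0.8270


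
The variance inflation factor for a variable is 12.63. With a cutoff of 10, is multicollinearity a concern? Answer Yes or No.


The threshold is 10.
VIF = 12.63 is >= 10.
Multicollinearity indication: Yes.

Yes


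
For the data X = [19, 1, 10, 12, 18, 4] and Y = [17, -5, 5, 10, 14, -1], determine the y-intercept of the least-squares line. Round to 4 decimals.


First find the slope: b1 = 1.1747.
Means: xbar = 10.6667, ybar = 6.6667.
b0 = ybar - b1 * xbar = 6.6667 - 1.1747 * 10.6667 = -5.8633.

-5.8633


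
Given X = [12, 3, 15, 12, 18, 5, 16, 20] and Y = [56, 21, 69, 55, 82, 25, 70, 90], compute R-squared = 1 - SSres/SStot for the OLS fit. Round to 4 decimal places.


After computing the OLS fit (b0=6.2457, b1=4.1390):
SSres = 19.1365, SStot = 4334.0000.
R^2 = 1 - 19.1365/4334.0000 = 0.9956.

0.9956


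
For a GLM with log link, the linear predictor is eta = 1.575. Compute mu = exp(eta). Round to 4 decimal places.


mu = exp(eta) = exp(1.575).
= 4.8307.

4.8307


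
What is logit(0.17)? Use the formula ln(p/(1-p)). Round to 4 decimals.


Compute the odds: 0.17/0.83 = 0.2048.
Take the natural log: ln(0.2048) = -1.5856.

-1.5856


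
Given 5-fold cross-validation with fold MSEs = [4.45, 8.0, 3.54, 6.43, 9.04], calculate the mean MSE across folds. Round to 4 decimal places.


Add all fold MSEs: 31.4600.
Divide by k = 5: 31.4600/5 = 6.2920.

6.2920


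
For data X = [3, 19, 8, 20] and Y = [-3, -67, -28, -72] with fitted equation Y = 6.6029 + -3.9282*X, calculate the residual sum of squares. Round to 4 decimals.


For each point, residual = actual - predicted.
Residuals: [2.1817, 1.0329, -3.1773, -0.0389].
Sum of squared residuals = 15.9234.

15.9234


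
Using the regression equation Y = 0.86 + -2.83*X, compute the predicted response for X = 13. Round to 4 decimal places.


Substitute X = 13 into the equation:
Y = 0.86 + -2.83 * 13 = 0.86 + -36.7900 = -35.9300.

-35.9300


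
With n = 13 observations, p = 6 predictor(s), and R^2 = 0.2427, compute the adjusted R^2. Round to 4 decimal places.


Adjusted R^2 = 1 - (1 - R^2) * (n-1)/(n-p-1).
(1 - R^2) = 0.7573.
(n-1)/(n-p-1) = 12/6.
(1 - R^2) * (n-1) = 0.7573 * 12 = 9.0876.
Divide by (n-p-1): 9.0876 / 6 = 1.5146.
Adj R^2 = 1 - 1.5146 = -0.5146.

-0.5146


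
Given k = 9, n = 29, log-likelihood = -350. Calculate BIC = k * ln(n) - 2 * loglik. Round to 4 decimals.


k * ln(n) = 9 * ln(29) = 9 * 3.367296 = 30.305664.
-2 * loglik = -2 * (-350) = 700.
BIC = 30.305664 + 700 = 730.305664, which rounds to 730.3057.

730.3057


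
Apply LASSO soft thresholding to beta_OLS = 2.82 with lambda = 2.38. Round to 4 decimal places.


Absolute value: |2.82| = 2.82.
Compare to lambda = 2.38.
Since |beta| > lambda, coefficient = sign(beta)*(|beta| - lambda) = 0.4400.

0.4400


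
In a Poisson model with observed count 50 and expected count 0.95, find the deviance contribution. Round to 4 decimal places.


y/mu = 50/0.95 = 52.631579 (approx.), and ln(50/0.95) = 3.963316.
y * ln(y/mu) = 50 * 3.963316 = 198.165800.
y - mu = 49.05.
D = 2 * (198.165800 - 49.05) = 298.231600, which rounds to 298.2316.

298.2316


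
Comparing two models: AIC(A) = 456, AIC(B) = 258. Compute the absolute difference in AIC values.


Compute |456 - 258| = 198.
Model B has the smaller AIC.

198


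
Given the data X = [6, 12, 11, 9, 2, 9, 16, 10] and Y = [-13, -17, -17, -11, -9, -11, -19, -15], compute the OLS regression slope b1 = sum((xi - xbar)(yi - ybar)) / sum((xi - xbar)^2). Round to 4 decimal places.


Calculate xbar = 9.3750, ybar = -14.0000.
S_xx = 119.8750, S_xy = -89.0000.
Using b1 = S_xy / S_xx = -89.0000 / 119.8750, we get b1 = -0.7424.

-0.7424


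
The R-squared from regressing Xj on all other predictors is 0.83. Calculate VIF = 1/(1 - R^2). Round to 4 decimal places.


VIF = 1 / (1 - 0.83).
= 1 / 0.17 = 5.8824.

5.8824


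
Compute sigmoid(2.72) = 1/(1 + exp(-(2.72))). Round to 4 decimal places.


Compute exp(-2.7200) = 0.0659.
Sigmoid = 1 / (1 + 0.0659) = 1 / 1.0659 = 0.9382.

0.9382


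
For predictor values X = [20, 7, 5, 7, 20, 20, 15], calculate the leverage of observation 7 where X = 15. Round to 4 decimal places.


Mean of X: xbar = 13.4286.
SXX = 285.7143.
For X = 15: h = 1/7 + (15 - 13.4286)^2/285.7143 = 0.1515.

0.1515


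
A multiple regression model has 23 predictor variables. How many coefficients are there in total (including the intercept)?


Total coefficients = number of predictors + 1 (for the intercept).
= 23 + 1 = 24.

24


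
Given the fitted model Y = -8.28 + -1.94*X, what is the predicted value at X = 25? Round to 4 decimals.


Predicted value:
Y = -8.28 + (-1.94)(25) = -8.28 + -48.5000 = -56.7800.

-56.7800


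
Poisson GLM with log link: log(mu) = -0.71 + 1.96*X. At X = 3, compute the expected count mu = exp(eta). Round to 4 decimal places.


eta = -0.71 + 1.96 * 3 = 5.1700.
mu = exp(5.1700) = 175.9148.

175.9148


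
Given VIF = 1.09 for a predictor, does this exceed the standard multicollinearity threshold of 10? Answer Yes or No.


Compare VIF = 1.09 to the threshold of 10.
1.09 < 10, so the answer is No.

No


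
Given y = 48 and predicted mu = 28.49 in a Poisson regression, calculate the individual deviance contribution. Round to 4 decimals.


Compute y*ln(y/mu) = 48*ln(48/28.49) = 48*0.521648 = 25.039104.
y - mu = 19.51.
D = 2*(25.039104 - (19.51)) = 11.058208, which rounds to 11.0582.

11.0582


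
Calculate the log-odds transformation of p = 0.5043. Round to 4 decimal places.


Compute the odds: 0.5043/0.4957 = 1.0173.
Take the natural log: ln(1.0173) = 0.0172.

0.0172


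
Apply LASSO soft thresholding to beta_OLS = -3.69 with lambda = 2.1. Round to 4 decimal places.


Absolute value: |-3.69| = 3.69.
Compare to lambda = 2.1.
Since |beta| > lambda, coefficient = sign(beta)*(|beta| - lambda) = -1.5900.

-1.5900


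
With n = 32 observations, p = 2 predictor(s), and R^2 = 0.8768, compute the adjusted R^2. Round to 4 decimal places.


Adjusted R^2 = 1 - (1 - R^2) * (n-1)/(n-p-1).
(1 - R^2) = 0.1232.
(n-1)/(n-p-1) = 31/29.
(1 - R^2) * (n-1) = 0.1232 * 31 = 3.8192.
Divide by (n-p-1): 3.8192 / 29 = 0.1317.
Adj R^2 = 1 - 0.1317 = 0.8683.

0.8683


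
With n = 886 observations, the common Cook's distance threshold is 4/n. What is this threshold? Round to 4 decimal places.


The threshold is 4/n.
4/886 = 0.0045.

0.0045


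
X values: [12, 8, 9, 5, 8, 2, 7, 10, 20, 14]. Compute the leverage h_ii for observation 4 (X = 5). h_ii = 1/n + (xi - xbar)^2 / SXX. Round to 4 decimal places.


Mean of X: xbar = 9.5000.
SXX = 224.5000.
For X = 5: h = 1/10 + (5 - 9.5000)^2/224.5000 = 0.1902.

0.1902


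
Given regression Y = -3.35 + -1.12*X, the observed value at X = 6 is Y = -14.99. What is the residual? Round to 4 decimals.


Compute yhat = -3.35 + (-1.12)(6) = -10.0700.
Residual = actual - predicted = -14.99 - -10.0700 = -4.9200.

-4.9200


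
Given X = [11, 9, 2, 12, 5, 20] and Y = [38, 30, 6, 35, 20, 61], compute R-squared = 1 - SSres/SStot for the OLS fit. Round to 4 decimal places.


After computing the OLS fit (b0=2.8144, b1=2.9341):
SSres = 31.9880, SStot = 1709.3333.
R^2 = 1 - 31.9880/1709.3333 = 0.9813.

0.9813


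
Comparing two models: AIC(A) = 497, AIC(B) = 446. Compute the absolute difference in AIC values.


Compute |497 - 446| = 51.
Model B has the smaller AIC.

51


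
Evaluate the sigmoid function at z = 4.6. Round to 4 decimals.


First, exp(-4.6000) = 0.0101.
Then sigma(z) = 1/(1 + 0.0101) = 0.9900.

0.9900


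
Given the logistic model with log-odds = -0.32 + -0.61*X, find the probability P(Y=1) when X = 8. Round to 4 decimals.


Compute z = -0.32 + (-0.61)(8) = -5.2000.
exp(-z) = 181.2722.
P = 1/(1 + 181.2722) = 0.0055.

0.0055


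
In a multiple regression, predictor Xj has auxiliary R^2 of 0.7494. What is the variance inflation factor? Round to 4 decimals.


VIF = 1 / (1 - 0.7494).
= 1 / 0.2506 = 3.9904.

3.9904


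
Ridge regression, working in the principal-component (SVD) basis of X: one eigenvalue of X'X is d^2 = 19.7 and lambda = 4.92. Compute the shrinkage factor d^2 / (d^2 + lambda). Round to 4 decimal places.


Compute the denominator: 19.7 + 4.92 = 24.6200.
Shrinkage factor = 19.7 / 24.6200 = 0.8002.

0.8002


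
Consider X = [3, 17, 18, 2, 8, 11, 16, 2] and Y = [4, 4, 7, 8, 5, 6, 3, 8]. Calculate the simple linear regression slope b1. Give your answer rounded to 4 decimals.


Calculate xbar = 9.6250, ybar = 5.6250.
S_xx = 329.8750, S_xy = -41.1250.
Using b1 = S_xy / S_xx = -41.1250 / 329.8750, we get b1 = -0.1247.

-0.1247


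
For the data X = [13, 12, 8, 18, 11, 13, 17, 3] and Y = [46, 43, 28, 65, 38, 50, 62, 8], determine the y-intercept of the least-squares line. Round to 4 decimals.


Compute b1 = 3.8322 from the OLS formula.
With xbar = 11.8750 and ybar = 42.5000, the intercept is:
b0 = 42.5000 - 3.8322 * 11.8750 = -3.0070.

-3.0070
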